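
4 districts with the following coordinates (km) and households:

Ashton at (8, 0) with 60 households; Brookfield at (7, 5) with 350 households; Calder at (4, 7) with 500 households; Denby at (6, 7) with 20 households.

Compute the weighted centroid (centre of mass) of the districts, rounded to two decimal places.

The minimiser of Σwᵢ‖p−pᵢ‖² is the weighted centroid p* = (Σwᵢpᵢ)/(Σwᵢ).
Σwᵢ = 930.
Σwᵢxᵢ = 60·8 + 350·7 + 500·4 + 20·6 = 5050.
Σwᵢyᵢ = 60·0 + 350·5 + 500·7 + 20·7 = 5390.
x* = 5050/930 = 5.43, y* = 5390/930 = 5.80.

(5.43, 5.80)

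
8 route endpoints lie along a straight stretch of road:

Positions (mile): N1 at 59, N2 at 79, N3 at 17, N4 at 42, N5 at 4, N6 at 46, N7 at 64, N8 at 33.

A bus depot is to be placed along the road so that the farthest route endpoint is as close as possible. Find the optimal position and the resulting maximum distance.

location 41.5, max distance 37.5

The 1-center on a line is the midpoint of the two extreme points: leftmost at 4, rightmost at 79.
Optimal location = (4 + 79)/2 = 41.5; maximum distance = (79 − 4)/2 = 37.5.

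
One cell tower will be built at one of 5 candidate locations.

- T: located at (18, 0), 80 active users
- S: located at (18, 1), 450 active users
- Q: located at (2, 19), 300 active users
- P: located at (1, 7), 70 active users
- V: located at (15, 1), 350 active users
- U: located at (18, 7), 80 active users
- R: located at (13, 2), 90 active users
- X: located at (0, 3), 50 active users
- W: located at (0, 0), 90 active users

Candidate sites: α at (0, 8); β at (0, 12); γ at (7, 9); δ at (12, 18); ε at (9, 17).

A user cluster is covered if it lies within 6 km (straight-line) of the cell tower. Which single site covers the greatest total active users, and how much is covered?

α, covering 120

Coverage radius r = 6 km; a point is covered iff (Δx)²+(Δy)² ≤ 6² = 36.
  α (0, 8): covers {P, X} → 120
  β (0, 12): covers {P} → 70
  γ (7, 9): covers {none} → 0
  δ (12, 18): covers {none} → 0
  ε (9, 17): covers {none} → 0
Maximum coverage at α: 120 active users.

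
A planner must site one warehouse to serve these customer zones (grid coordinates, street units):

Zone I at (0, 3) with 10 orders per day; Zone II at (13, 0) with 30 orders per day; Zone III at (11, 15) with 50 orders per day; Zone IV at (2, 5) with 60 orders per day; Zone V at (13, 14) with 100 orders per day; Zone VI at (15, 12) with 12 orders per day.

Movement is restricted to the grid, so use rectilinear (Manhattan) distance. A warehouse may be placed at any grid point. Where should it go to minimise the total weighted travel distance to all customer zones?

Manhattan distance separates: Σwᵢ(|x−xᵢ|+|y−yᵢ|) = Σwᵢ|x−xᵢ| + Σwᵢ|y−yᵢ|, so x and y are optimised independently as 1-D weighted medians.
Total weight W = 262; half = 131.
x-coordinate, sorted with cumulative weight:
  x=0 (Zone I, w=10) cum 10
  x=2 (Zone IV, w=60) cum 70
  x=11 (Zone III, w=50) cum 120
  x=13 (Zone II, w=30) cum 150  ← median
  x=13 (Zone V, w=100) cum 250
  x=15 (Zone VI, w=12) cum 262
⇒ x* = 13
y-coordinate, sorted with cumulative weight:
  y=0 (Zone II, w=30) cum 30
  y=3 (Zone I, w=10) cum 40
  y=5 (Zone IV, w=60) cum 100
  y=12 (Zone VI, w=12) cum 112
  y=14 (Zone V, w=100) cum 212  ← median
  y=15 (Zone III, w=50) cum 262
⇒ y* = 14

(13, 14)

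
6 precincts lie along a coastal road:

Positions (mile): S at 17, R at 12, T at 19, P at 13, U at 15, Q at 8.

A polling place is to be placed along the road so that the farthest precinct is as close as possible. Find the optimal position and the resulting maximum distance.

The 1-center on a line is the midpoint of the two extreme points: leftmost at 8, rightmost at 19.
Optimal location = (8 + 19)/2 = 13.5; maximum distance = (19 − 8)/2 = 5.5.

location 13.5, max distance 5.5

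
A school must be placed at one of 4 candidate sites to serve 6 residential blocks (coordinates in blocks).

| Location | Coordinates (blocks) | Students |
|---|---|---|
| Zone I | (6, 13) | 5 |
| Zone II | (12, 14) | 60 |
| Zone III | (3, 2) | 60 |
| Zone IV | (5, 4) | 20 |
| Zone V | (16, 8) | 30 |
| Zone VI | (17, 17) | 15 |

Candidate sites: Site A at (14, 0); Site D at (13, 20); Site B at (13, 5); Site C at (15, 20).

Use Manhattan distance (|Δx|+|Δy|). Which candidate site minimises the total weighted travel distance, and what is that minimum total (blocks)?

Total weighted distance at each candidate:
  Site A (14, 0): total = 2705
  Site D (13, 20): total = 3205
  Site B (13, 5): total = 2055
  Site C (15, 20): total = 3405
Minimum is at Site B with total 2055 blocks.

Site B, total 2055 blocks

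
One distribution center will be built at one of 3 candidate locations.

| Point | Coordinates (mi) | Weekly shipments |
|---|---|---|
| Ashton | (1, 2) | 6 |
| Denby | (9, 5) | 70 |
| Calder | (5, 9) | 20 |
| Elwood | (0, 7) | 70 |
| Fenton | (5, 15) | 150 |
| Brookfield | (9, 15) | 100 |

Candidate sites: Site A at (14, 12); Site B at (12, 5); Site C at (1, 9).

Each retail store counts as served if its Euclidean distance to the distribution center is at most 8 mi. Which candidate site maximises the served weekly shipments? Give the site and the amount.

Site C, covering 246

Coverage radius r = 8 mi; a point is covered iff (Δx)²+(Δy)² ≤ 8² = 64.
  Site A (14, 12): covers {Brookfield} → 100
  Site B (12, 5): covers {Denby} → 70
  Site C (1, 9): covers {Ashton, Calder, Elwood, Fenton} → 246
Maximum coverage at Site C: 246 weekly shipments.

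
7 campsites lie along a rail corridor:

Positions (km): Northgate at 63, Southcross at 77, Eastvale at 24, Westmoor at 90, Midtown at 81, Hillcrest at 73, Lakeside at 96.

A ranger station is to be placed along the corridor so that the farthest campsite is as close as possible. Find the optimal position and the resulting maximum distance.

location 60, max distance 36

The 1-center on a line is the midpoint of the two extreme points: leftmost at 24, rightmost at 96.
Optimal location = (24 + 96)/2 = 60; maximum distance = (96 − 24)/2 = 36.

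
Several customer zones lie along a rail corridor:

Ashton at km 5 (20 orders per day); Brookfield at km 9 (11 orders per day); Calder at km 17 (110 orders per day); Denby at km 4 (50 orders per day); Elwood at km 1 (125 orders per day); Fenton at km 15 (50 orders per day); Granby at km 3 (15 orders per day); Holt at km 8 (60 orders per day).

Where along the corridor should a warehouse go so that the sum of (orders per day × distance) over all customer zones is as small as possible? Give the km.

For a sum of weighted absolute distances on a line, the optimum is the weighted median (not the mean). Total weight W = 441; half-weight = 220.5.
Sort by position and accumulate weight:
  km 1 (Elwood, w=125) → cum 125
  km 3 (Granby, w=15) → cum 140
  km 4 (Denby, w=50) → cum 190
  km 5 (Ashton, w=20) → cum 210
  km 8 (Holt, w=60) → cum 270  ≥ 220.5 → median here
  km 9 (Brookfield, w=11) → cum 281
  km 15 (Fenton, w=50) → cum 331
  km 17 (Calder, w=110) → cum 441
Optimal location: km 8.

x = 8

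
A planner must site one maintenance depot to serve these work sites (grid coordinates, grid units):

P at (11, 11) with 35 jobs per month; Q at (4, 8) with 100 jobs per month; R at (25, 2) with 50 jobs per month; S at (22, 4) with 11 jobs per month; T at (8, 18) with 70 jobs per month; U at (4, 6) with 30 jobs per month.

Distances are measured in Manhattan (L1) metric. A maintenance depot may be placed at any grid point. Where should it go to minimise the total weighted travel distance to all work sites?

Manhattan distance separates: Σwᵢ(|x−xᵢ|+|y−yᵢ|) = Σwᵢ|x−xᵢ| + Σwᵢ|y−yᵢ|, so x and y are optimised independently as 1-D weighted medians.
Total weight W = 296; half = 148.
x-coordinate, sorted with cumulative weight:
  x=4 (Q, w=100) cum 100
  x=4 (U, w=30) cum 130
  x=8 (T, w=70) cum 200  ← median
  x=11 (P, w=35) cum 235
  x=22 (S, w=11) cum 246
  x=25 (R, w=50) cum 296
⇒ x* = 8
y-coordinate, sorted with cumulative weight:
  y=2 (R, w=50) cum 50
  y=4 (S, w=11) cum 61
  y=6 (U, w=30) cum 91
  y=8 (Q, w=100) cum 191  ← median
  y=11 (P, w=35) cum 226
  y=18 (T, w=70) cum 296
⇒ y* = 8

(8, 8)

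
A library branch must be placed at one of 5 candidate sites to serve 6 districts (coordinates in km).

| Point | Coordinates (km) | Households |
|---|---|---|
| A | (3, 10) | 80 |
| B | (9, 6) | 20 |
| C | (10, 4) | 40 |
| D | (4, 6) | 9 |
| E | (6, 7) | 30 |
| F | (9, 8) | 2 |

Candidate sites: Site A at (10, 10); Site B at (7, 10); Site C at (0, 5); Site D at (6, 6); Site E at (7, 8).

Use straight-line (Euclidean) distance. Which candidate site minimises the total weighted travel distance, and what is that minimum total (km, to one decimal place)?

Site E, total 693.2 km

Total weighted distance at each candidate:
  Site A (10, 10): total = 1101.8
  Site B (7, 10): total = 823.3
  Site C (0, 5): total = 1295.4
  Site D (6, 6): total = 694.1
  Site E (7, 8): total = 693.2
Minimum is at Site E with total 693.2 km.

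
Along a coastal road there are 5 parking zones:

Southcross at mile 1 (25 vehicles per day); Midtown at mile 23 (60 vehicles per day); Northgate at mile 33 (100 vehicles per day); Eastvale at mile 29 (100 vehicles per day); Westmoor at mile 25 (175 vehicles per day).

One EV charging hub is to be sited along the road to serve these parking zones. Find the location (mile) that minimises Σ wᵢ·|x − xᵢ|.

For a sum of weighted absolute distances on a line, the optimum is the weighted median (not the mean). Total weight W = 460; half-weight = 230.
Sort by position and accumulate weight:
  mile 1 (Southcross, w=25) → cum 25
  mile 23 (Midtown, w=60) → cum 85
  mile 25 (Westmoor, w=175) → cum 260  ≥ 230 → median here
  mile 29 (Eastvale, w=100) → cum 360
  mile 33 (Northgate, w=100) → cum 460
Optimal location: mile 25.

x = 25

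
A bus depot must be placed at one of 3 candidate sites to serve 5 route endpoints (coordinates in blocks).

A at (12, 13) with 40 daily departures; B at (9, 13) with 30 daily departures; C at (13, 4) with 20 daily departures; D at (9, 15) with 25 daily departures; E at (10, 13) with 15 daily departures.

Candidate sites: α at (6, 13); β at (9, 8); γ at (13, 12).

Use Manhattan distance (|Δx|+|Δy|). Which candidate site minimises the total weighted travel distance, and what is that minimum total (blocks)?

γ, total 625 blocks

Total weighted distance at each candidate:
  α (6, 13): total = 835
  β (9, 8): total = 895
  γ (13, 12): total = 625
Minimum is at γ with total 625 blocks.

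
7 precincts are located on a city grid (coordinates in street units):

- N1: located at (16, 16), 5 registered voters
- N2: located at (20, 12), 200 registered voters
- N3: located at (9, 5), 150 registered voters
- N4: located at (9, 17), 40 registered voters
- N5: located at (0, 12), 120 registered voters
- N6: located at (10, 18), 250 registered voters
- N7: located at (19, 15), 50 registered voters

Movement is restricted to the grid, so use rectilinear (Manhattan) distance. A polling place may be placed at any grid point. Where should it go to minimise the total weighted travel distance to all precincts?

(10, 12)

Manhattan distance separates: Σwᵢ(|x−xᵢ|+|y−yᵢ|) = Σwᵢ|x−xᵢ| + Σwᵢ|y−yᵢ|, so x and y are optimised independently as 1-D weighted medians.
Total weight W = 815; half = 407.5.
x-coordinate, sorted with cumulative weight:
  x=0 (N5, w=120) cum 120
  x=9 (N3, w=150) cum 270
  x=9 (N4, w=40) cum 310
  x=10 (N6, w=250) cum 560  ← median
  x=16 (N1, w=5) cum 565
  x=19 (N7, w=50) cum 615
  x=20 (N2, w=200) cum 815
⇒ x* = 10
y-coordinate, sorted with cumulative weight:
  y=5 (N3, w=150) cum 150
  y=12 (N2, w=200) cum 350
  y=12 (N5, w=120) cum 470  ← median
  y=15 (N7, w=50) cum 520
  y=16 (N1, w=5) cum 525
  y=17 (N4, w=40) cum 565
  y=18 (N6, w=250) cum 815
⇒ y* = 12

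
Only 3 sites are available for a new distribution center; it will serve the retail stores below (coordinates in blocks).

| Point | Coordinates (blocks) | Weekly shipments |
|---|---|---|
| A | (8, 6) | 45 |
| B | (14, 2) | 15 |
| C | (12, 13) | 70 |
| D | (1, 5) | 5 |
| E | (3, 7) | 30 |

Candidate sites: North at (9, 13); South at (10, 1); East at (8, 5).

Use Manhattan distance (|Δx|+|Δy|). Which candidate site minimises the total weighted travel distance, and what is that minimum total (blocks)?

North, total 1250 blocks

Total weighted distance at each candidate:
  North (9, 13): total = 1250
  South (10, 1): total = 1825
  East (8, 5): total = 1265
Minimum is at North with total 1250 blocks.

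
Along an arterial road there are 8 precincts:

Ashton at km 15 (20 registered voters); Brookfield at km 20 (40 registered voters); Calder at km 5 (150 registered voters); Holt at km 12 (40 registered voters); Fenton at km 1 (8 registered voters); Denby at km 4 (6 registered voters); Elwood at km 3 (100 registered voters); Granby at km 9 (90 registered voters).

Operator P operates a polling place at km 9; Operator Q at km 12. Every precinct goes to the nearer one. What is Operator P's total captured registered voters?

354

The indifferent point is the midpoint (9+12)/2 = 10.5; precincts left of it (closer to Operator P at 9) go to Operator P, those right go to Operator Q.
  Fenton at 1 (w=8) → Operator P
  Elwood at 3 (w=100) → Operator P
  Denby at 4 (w=6) → Operator P
  Calder at 5 (w=150) → Operator P
  Granby at 9 (w=90) → Operator P
  Holt at 12 (w=40) → Operator Q
  Ashton at 15 (w=20) → Operator Q
  Brookfield at 20 (w=40) → Operator Q
Operator P captures 354; Operator Q captures 100.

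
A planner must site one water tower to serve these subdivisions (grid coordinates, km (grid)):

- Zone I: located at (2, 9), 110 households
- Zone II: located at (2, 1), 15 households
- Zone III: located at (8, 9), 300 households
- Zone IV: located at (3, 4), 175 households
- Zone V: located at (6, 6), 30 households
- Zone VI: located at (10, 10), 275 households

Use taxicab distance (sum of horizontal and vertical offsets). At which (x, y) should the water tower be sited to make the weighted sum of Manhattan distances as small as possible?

(8, 9)

Manhattan distance separates: Σwᵢ(|x−xᵢ|+|y−yᵢ|) = Σwᵢ|x−xᵢ| + Σwᵢ|y−yᵢ|, so x and y are optimised independently as 1-D weighted medians.
Total weight W = 905; half = 452.5.
x-coordinate, sorted with cumulative weight:
  x=2 (Zone I, w=110) cum 110
  x=2 (Zone II, w=15) cum 125
  x=3 (Zone IV, w=175) cum 300
  x=6 (Zone V, w=30) cum 330
  x=8 (Zone III, w=300) cum 630  ← median
  x=10 (Zone VI, w=275) cum 905
⇒ x* = 8
y-coordinate, sorted with cumulative weight:
  y=1 (Zone II, w=15) cum 15
  y=4 (Zone IV, w=175) cum 190
  y=6 (Zone V, w=30) cum 220
  y=9 (Zone I, w=110) cum 330
  y=9 (Zone III, w=300) cum 630  ← median
  y=10 (Zone VI, w=275) cum 905
⇒ y* = 9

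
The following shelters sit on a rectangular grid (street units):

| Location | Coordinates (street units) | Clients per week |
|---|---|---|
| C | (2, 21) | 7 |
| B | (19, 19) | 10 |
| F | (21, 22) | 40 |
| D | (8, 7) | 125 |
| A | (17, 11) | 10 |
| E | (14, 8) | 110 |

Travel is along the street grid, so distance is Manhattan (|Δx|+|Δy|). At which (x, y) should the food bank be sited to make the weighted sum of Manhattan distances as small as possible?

(14, 8)

Manhattan distance separates: Σwᵢ(|x−xᵢ|+|y−yᵢ|) = Σwᵢ|x−xᵢ| + Σwᵢ|y−yᵢ|, so x and y are optimised independently as 1-D weighted medians.
Total weight W = 302; half = 151.
x-coordinate, sorted with cumulative weight:
  x=2 (C, w=7) cum 7
  x=8 (D, w=125) cum 132
  x=14 (E, w=110) cum 242  ← median
  x=17 (A, w=10) cum 252
  x=19 (B, w=10) cum 262
  x=21 (F, w=40) cum 302
⇒ x* = 14
y-coordinate, sorted with cumulative weight:
  y=7 (D, w=125) cum 125
  y=8 (E, w=110) cum 235  ← median
  y=11 (A, w=10) cum 245
  y=19 (B, w=10) cum 255
  y=21 (C, w=7) cum 262
  y=22 (F, w=40) cum 302
⇒ y* = 8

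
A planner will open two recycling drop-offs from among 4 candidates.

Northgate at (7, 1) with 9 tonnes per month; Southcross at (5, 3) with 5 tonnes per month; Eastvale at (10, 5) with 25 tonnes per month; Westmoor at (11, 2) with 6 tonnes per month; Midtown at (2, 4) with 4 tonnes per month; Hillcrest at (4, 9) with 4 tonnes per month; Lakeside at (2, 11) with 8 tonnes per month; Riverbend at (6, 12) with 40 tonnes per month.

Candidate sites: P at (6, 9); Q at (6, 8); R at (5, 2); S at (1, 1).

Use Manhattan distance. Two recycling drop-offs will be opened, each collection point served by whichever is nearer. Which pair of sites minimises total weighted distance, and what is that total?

Evaluate every pair (each demand assigned to the nearer of the two):
  {P, R}: total = 464
  {Q, R}: total = 491
  {P, S}: total = 542
  {P, Q}: total = 551
  {Q, S}: total = 569
  {R, S}: total = 844
Best pair: {P, R} with total 464.

{P, R}, total 464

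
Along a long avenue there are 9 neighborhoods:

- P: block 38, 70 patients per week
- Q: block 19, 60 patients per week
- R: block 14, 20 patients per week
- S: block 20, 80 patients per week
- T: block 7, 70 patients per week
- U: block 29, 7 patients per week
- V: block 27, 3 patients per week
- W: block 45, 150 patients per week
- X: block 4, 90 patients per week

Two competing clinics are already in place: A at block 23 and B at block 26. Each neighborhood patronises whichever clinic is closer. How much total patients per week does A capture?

The indifferent point is the midpoint (23+26)/2 = 24.5; neighborhoods left of it (closer to A at 23) go to A, those right go to B.
  X at 4 (w=90) → A
  T at 7 (w=70) → A
  R at 14 (w=20) → A
  Q at 19 (w=60) → A
  S at 20 (w=80) → A
  V at 27 (w=3) → B
  U at 29 (w=7) → B
  P at 38 (w=70) → B
  W at 45 (w=150) → B
A captures 320; B captures 230.

320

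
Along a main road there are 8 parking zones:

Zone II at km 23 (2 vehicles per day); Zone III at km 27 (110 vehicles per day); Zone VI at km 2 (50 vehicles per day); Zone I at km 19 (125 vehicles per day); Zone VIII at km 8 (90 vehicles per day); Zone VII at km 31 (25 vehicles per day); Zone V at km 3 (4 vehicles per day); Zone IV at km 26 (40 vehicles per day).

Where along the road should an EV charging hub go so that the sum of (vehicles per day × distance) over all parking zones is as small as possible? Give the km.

For a sum of weighted absolute distances on a line, the optimum is the weighted median (not the mean). Total weight W = 446; half-weight = 223.
Sort by position and accumulate weight:
  km 2 (Zone VI, w=50) → cum 50
  km 3 (Zone V, w=4) → cum 54
  km 8 (Zone VIII, w=90) → cum 144
  km 19 (Zone I, w=125) → cum 269  ≥ 223 → median here
  km 23 (Zone II, w=2) → cum 271
  km 26 (Zone IV, w=40) → cum 311
  km 27 (Zone III, w=110) → cum 421
  km 31 (Zone VII, w=25) → cum 446
Optimal location: km 19.

x = 19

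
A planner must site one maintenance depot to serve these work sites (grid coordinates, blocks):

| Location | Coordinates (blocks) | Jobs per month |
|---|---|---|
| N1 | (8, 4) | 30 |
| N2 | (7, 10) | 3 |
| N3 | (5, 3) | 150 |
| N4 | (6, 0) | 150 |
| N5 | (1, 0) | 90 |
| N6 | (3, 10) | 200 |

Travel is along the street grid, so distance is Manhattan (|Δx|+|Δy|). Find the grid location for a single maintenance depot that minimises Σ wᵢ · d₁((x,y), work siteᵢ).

Manhattan distance separates: Σwᵢ(|x−xᵢ|+|y−yᵢ|) = Σwᵢ|x−xᵢ| + Σwᵢ|y−yᵢ|, so x and y are optimised independently as 1-D weighted medians.
Total weight W = 623; half = 311.5.
x-coordinate, sorted with cumulative weight:
  x=1 (N5, w=90) cum 90
  x=3 (N6, w=200) cum 290
  x=5 (N3, w=150) cum 440  ← median
  x=6 (N4, w=150) cum 590
  x=7 (N2, w=3) cum 593
  x=8 (N1, w=30) cum 623
⇒ x* = 5
y-coordinate, sorted with cumulative weight:
  y=0 (N4, w=150) cum 150
  y=0 (N5, w=90) cum 240
  y=3 (N3, w=150) cum 390  ← median
  y=4 (N1, w=30) cum 420
  y=10 (N2, w=3) cum 423
  y=10 (N6, w=200) cum 623
⇒ y* = 3

(5, 3)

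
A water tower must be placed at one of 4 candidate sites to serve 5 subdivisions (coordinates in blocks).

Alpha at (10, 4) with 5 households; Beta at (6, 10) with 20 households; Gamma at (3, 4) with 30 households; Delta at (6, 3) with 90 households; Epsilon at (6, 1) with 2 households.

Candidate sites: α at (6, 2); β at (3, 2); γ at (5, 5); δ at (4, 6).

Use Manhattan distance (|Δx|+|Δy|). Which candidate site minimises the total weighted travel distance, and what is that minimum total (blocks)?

α, total 432 blocks

Total weighted distance at each candidate:
  α (6, 2): total = 432
  β (3, 2): total = 693
  γ (5, 5): total = 520
  δ (4, 6): total = 714
Minimum is at α with total 432 blocks.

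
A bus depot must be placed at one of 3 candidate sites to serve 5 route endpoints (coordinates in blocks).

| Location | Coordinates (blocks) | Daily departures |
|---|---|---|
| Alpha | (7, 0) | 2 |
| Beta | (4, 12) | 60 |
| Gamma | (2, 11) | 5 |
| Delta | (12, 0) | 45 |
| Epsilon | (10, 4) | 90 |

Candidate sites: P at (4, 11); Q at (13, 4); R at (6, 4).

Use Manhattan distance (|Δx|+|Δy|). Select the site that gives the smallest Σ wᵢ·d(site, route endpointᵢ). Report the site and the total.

R, total 1475 blocks

Total weighted distance at each candidate:
  P (4, 11): total = 2123
  Q (13, 4): total = 1625
  R (6, 4): total = 1475
Minimum is at R with total 1475 blocks.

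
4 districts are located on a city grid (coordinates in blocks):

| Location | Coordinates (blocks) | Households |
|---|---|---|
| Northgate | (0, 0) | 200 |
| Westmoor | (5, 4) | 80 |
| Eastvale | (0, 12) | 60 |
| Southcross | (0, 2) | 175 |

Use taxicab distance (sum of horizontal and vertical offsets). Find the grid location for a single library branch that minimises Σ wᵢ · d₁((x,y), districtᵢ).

(0, 2)

Manhattan distance separates: Σwᵢ(|x−xᵢ|+|y−yᵢ|) = Σwᵢ|x−xᵢ| + Σwᵢ|y−yᵢ|, so x and y are optimised independently as 1-D weighted medians.
Total weight W = 515; half = 257.5.
x-coordinate, sorted with cumulative weight:
  x=0 (Northgate, w=200) cum 200
  x=0 (Eastvale, w=60) cum 260  ← median
  x=0 (Southcross, w=175) cum 435
  x=5 (Westmoor, w=80) cum 515
⇒ x* = 0
y-coordinate, sorted with cumulative weight:
  y=0 (Northgate, w=200) cum 200
  y=2 (Southcross, w=175) cum 375  ← median
  y=4 (Westmoor, w=80) cum 455
  y=12 (Eastvale, w=60) cum 515
⇒ y* = 2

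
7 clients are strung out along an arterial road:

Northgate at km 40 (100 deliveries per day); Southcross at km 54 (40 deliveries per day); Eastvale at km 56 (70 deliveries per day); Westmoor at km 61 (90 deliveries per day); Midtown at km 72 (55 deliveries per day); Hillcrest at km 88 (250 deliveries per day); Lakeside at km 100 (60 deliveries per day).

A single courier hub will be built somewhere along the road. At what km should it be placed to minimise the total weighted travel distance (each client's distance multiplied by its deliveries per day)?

x = 72

For a sum of weighted absolute distances on a line, the optimum is the weighted median (not the mean). Total weight W = 665; half-weight = 332.5.
Sort by position and accumulate weight:
  km 40 (Northgate, w=100) → cum 100
  km 54 (Southcross, w=40) → cum 140
  km 56 (Eastvale, w=70) → cum 210
  km 61 (Westmoor, w=90) → cum 300
  km 72 (Midtown, w=55) → cum 355  ≥ 332.5 → median here
  km 88 (Hillcrest, w=250) → cum 605
  km 100 (Lakeside, w=60) → cum 665
Optimal location: km 72.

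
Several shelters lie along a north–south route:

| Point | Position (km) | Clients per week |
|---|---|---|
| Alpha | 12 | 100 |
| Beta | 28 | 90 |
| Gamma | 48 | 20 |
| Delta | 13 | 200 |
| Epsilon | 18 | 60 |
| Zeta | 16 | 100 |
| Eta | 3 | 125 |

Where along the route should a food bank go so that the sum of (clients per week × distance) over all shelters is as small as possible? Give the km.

x = 13

For a sum of weighted absolute distances on a line, the optimum is the weighted median (not the mean). Total weight W = 695; half-weight = 347.5.
Sort by position and accumulate weight:
  km 3 (Eta, w=125) → cum 125
  km 12 (Alpha, w=100) → cum 225
  km 13 (Delta, w=200) → cum 425  ≥ 347.5 → median here
  km 16 (Zeta, w=100) → cum 525
  km 18 (Epsilon, w=60) → cum 585
  km 28 (Beta, w=90) → cum 675
  km 48 (Gamma, w=20) → cum 695
Optimal location: km 13.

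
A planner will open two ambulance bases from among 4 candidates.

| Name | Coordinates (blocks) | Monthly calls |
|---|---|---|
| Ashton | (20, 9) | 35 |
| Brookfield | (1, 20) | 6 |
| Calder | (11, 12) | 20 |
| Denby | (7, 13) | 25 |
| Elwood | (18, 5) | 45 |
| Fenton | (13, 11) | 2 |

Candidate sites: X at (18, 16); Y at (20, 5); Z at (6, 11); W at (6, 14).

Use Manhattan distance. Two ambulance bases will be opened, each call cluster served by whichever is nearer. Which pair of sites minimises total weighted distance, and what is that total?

Evaluate every pair (each demand assigned to the nearer of the two):
  {Y, W}: total = 506
  {Y, Z}: total = 523
  {X, Y}: total = 946
  {X, W}: total = 1086
  {X, Z}: total = 1103
  {Z, W}: total = 1620
Best pair: {Y, W} with total 506.

{Y, W}, total 506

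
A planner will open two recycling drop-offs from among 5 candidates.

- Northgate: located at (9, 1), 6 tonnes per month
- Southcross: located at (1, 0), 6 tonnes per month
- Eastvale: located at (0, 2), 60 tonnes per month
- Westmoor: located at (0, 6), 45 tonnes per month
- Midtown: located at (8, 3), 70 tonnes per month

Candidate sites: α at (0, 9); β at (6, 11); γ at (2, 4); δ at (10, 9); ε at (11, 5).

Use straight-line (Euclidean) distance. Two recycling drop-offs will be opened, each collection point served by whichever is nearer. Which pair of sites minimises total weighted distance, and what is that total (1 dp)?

{γ, ε}, total 600.9

Evaluate every pair (each demand assigned to the nearer of the two):
  {γ, ε}: total = 600.9
  {α, γ}: total = 793.2
  {β, γ}: total = 793.2
  {γ, δ}: total = 793.2
  {α, ε}: total = 888.6
  {α, δ}: total = 1100.4
  {α, β}: total = 1249.2
  {β, ε}: total = 1346.8
  {δ, ε}: total = 1500.2
  {β, δ}: total = 1564.1
Best pair: {γ, ε} with total 600.9.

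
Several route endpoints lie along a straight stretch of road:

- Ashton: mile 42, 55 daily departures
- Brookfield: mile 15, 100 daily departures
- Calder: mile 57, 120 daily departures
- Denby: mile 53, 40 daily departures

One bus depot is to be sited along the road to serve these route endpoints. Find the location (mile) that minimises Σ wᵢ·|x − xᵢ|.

x = 53

For a sum of weighted absolute distances on a line, the optimum is the weighted median (not the mean). Total weight W = 315; half-weight = 157.5.
Sort by position and accumulate weight:
  mile 15 (Brookfield, w=100) → cum 100
  mile 42 (Ashton, w=55) → cum 155
  mile 53 (Denby, w=40) → cum 195  ≥ 157.5 → median here
  mile 57 (Calder, w=120) → cum 315
Optimal location: mile 53.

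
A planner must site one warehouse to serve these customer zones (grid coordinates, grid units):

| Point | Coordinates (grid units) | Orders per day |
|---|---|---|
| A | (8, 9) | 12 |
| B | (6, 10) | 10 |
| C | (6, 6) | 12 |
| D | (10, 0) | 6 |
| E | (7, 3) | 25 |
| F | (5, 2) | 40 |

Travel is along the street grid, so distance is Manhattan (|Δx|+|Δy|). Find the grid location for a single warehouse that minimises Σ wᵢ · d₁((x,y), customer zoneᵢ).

Manhattan distance separates: Σwᵢ(|x−xᵢ|+|y−yᵢ|) = Σwᵢ|x−xᵢ| + Σwᵢ|y−yᵢ|, so x and y are optimised independently as 1-D weighted medians.
Total weight W = 105; half = 52.5.
x-coordinate, sorted with cumulative weight:
  x=5 (F, w=40) cum 40
  x=6 (B, w=10) cum 50
  x=6 (C, w=12) cum 62  ← median
  x=7 (E, w=25) cum 87
  x=8 (A, w=12) cum 99
  x=10 (D, w=6) cum 105
⇒ x* = 6
y-coordinate, sorted with cumulative weight:
  y=0 (D, w=6) cum 6
  y=2 (F, w=40) cum 46
  y=3 (E, w=25) cum 71  ← median
  y=6 (C, w=12) cum 83
  y=9 (A, w=12) cum 95
  y=10 (B, w=10) cum 105
⇒ y* = 3

(6, 3)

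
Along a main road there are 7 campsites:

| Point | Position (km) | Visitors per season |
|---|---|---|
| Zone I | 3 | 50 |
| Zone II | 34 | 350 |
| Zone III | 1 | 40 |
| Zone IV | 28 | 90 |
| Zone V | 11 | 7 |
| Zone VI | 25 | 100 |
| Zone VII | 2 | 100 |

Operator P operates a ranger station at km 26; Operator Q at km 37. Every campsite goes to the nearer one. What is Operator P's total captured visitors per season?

The indifferent point is the midpoint (26+37)/2 = 31.5; campsites left of it (closer to Operator P at 26) go to Operator P, those right go to Operator Q.
  Zone III at 1 (w=40) → Operator P
  Zone VII at 2 (w=100) → Operator P
  Zone I at 3 (w=50) → Operator P
  Zone V at 11 (w=7) → Operator P
  Zone VI at 25 (w=100) → Operator P
  Zone IV at 28 (w=90) → Operator P
  Zone II at 34 (w=350) → Operator Q
Operator P captures 387; Operator Q captures 350.

387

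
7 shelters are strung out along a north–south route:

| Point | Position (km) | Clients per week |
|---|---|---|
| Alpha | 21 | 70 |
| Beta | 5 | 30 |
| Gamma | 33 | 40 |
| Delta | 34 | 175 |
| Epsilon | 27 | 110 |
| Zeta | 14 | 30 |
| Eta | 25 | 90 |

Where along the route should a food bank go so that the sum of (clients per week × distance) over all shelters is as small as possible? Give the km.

x = 27

For a sum of weighted absolute distances on a line, the optimum is the weighted median (not the mean). Total weight W = 545; half-weight = 272.5.
Sort by position and accumulate weight:
  km 5 (Beta, w=30) → cum 30
  km 14 (Zeta, w=30) → cum 60
  km 21 (Alpha, w=70) → cum 130
  km 25 (Eta, w=90) → cum 220
  km 27 (Epsilon, w=110) → cum 330  ≥ 272.5 → median here
  km 33 (Gamma, w=40) → cum 370
  km 34 (Delta, w=175) → cum 545
Optimal location: km 27.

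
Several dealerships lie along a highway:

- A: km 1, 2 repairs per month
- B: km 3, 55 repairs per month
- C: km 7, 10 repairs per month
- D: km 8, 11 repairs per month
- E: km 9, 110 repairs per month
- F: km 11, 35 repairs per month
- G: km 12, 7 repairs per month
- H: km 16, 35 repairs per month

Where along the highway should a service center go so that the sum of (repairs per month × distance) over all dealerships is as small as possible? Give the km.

For a sum of weighted absolute distances on a line, the optimum is the weighted median (not the mean). Total weight W = 265; half-weight = 132.5.
Sort by position and accumulate weight:
  km 1 (A, w=2) → cum 2
  km 3 (B, w=55) → cum 57
  km 7 (C, w=10) → cum 67
  km 8 (D, w=11) → cum 78
  km 9 (E, w=110) → cum 188  ≥ 132.5 → median here
  km 11 (F, w=35) → cum 223
  km 12 (G, w=7) → cum 230
  km 16 (H, w=35) → cum 265
Optimal location: km 9.

x = 9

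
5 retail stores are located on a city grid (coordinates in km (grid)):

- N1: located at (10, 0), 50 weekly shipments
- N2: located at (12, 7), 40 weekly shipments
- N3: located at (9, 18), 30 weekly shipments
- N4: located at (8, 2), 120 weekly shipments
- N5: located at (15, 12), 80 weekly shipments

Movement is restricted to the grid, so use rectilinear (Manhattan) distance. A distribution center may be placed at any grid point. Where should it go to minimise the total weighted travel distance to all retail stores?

Manhattan distance separates: Σwᵢ(|x−xᵢ|+|y−yᵢ|) = Σwᵢ|x−xᵢ| + Σwᵢ|y−yᵢ|, so x and y are optimised independently as 1-D weighted medians.
Total weight W = 320; half = 160.
x-coordinate, sorted with cumulative weight:
  x=8 (N4, w=120) cum 120
  x=9 (N3, w=30) cum 150
  x=10 (N1, w=50) cum 200  ← median
  x=12 (N2, w=40) cum 240
  x=15 (N5, w=80) cum 320
⇒ x* = 10
y-coordinate, sorted with cumulative weight:
  y=0 (N1, w=50) cum 50
  y=2 (N4, w=120) cum 170  ← median
  y=7 (N2, w=40) cum 210
  y=12 (N5, w=80) cum 290
  y=18 (N3, w=30) cum 320
⇒ y* = 2

(10, 2)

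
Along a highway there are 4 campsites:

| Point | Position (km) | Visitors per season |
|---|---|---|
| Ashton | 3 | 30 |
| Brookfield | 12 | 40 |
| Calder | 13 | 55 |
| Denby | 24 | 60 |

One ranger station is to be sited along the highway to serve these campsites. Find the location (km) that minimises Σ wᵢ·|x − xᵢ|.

For a sum of weighted absolute distances on a line, the optimum is the weighted median (not the mean). Total weight W = 185; half-weight = 92.5.
Sort by position and accumulate weight:
  km 3 (Ashton, w=30) → cum 30
  km 12 (Brookfield, w=40) → cum 70
  km 13 (Calder, w=55) → cum 125  ≥ 92.5 → median here
  km 24 (Denby, w=60) → cum 185
Optimal location: km 13.

x = 13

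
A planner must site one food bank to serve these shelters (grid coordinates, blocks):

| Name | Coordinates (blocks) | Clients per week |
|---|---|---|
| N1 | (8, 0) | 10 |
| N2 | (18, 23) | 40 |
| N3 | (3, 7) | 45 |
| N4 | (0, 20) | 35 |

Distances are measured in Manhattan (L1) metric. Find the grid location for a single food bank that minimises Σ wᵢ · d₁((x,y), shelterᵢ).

(3, 20)

Manhattan distance separates: Σwᵢ(|x−xᵢ|+|y−yᵢ|) = Σwᵢ|x−xᵢ| + Σwᵢ|y−yᵢ|, so x and y are optimised independently as 1-D weighted medians.
Total weight W = 130; half = 65.
x-coordinate, sorted with cumulative weight:
  x=0 (N4, w=35) cum 35
  x=3 (N3, w=45) cum 80  ← median
  x=8 (N1, w=10) cum 90
  x=18 (N2, w=40) cum 130
⇒ x* = 3
y-coordinate, sorted with cumulative weight:
  y=0 (N1, w=10) cum 10
  y=7 (N3, w=45) cum 55
  y=20 (N4, w=35) cum 90  ← median
  y=23 (N2, w=40) cum 130
⇒ y* = 20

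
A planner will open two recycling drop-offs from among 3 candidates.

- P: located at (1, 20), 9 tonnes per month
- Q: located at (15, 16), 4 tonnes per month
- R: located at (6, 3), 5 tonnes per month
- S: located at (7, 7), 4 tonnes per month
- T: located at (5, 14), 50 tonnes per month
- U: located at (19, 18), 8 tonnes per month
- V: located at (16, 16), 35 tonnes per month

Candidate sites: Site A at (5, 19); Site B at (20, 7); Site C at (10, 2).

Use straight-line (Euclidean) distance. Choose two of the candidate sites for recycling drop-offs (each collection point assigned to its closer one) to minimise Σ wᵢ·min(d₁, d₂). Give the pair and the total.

Evaluate every pair (each demand assigned to the nearer of the two):
  {Site A, Site B}: total = 882.8
  {Site A, Site C}: total = 884.2
  {Site B, Site C}: total = 1349.3
Best pair: {Site A, Site B} with total 882.8.

{Site A, Site B}, total 882.8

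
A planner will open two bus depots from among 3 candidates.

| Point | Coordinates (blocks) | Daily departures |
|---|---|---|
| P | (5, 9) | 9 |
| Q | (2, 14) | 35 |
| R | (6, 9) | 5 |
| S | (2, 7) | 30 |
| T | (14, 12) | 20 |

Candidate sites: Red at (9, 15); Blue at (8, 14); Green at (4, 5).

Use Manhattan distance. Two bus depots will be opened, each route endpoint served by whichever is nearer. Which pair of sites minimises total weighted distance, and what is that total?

Evaluate every pair (each demand assigned to the nearer of the two):
  {Blue, Green}: total = 565
  {Red, Green}: total = 635
  {Red, Blue}: total = 867
Best pair: {Blue, Green} with total 565.

{Blue, Green}, total 565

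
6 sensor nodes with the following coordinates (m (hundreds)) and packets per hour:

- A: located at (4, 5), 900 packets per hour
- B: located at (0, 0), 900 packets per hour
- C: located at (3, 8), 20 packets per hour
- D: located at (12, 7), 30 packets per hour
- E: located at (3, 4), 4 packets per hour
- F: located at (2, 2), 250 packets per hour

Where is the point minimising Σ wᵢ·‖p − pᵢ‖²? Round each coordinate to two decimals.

(2.15, 2.56)

The minimiser of Σwᵢ‖p−pᵢ‖² is the weighted centroid p* = (Σwᵢpᵢ)/(Σwᵢ).
Σwᵢ = 2104.
Σwᵢxᵢ = 900·4 + 900·0 + 20·3 + 30·12 + 4·3 + 250·2 = 4532.
Σwᵢyᵢ = 900·5 + 900·0 + 20·8 + 30·7 + 4·4 + 250·2 = 5386.
x* = 4532/2104 = 2.15, y* = 5386/2104 = 2.56.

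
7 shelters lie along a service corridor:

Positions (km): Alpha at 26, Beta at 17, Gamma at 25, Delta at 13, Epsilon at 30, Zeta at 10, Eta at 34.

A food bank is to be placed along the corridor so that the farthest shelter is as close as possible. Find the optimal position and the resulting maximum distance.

The 1-center on a line is the midpoint of the two extreme points: leftmost at 10, rightmost at 34.
Optimal location = (10 + 34)/2 = 22; maximum distance = (34 − 10)/2 = 12.

location 22, max distance 12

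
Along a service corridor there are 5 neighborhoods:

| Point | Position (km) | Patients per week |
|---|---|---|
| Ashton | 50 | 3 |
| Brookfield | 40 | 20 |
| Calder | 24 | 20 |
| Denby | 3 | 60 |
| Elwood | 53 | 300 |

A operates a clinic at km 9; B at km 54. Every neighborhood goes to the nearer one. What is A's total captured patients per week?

80

The indifferent point is the midpoint (9+54)/2 = 31.5; neighborhoods left of it (closer to A at 9) go to A, those right go to B.
  Denby at 3 (w=60) → A
  Calder at 24 (w=20) → A
  Brookfield at 40 (w=20) → B
  Ashton at 50 (w=3) → B
  Elwood at 53 (w=300) → B
A captures 80; B captures 323.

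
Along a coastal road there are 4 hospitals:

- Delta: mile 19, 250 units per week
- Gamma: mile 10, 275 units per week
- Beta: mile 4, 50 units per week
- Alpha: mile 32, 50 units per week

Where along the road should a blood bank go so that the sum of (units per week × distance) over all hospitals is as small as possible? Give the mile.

For a sum of weighted absolute distances on a line, the optimum is the weighted median (not the mean). Total weight W = 625; half-weight = 312.5.
Sort by position and accumulate weight:
  mile 4 (Beta, w=50) → cum 50
  mile 10 (Gamma, w=275) → cum 325  ≥ 312.5 → median here
  mile 19 (Delta, w=250) → cum 575
  mile 32 (Alpha, w=50) → cum 625
Optimal location: mile 10.

x = 10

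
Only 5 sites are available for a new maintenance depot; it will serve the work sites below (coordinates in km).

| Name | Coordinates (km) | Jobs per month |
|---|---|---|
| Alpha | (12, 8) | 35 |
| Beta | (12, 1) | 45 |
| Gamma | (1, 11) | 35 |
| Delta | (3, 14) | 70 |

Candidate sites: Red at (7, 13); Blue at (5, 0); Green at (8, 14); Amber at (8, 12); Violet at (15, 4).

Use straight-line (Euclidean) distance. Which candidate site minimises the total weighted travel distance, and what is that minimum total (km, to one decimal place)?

Total weighted distance at each candidate:
  Red (7, 13): total = 1342.5
  Blue (5, 0): total = 2089.9
  Green (8, 14): total = 1481.0
  Amber (8, 12): total = 1349.2
  Violet (15, 4): total = 2007.2
Minimum is at Red with total 1342.5 km.

Red, total 1342.5 km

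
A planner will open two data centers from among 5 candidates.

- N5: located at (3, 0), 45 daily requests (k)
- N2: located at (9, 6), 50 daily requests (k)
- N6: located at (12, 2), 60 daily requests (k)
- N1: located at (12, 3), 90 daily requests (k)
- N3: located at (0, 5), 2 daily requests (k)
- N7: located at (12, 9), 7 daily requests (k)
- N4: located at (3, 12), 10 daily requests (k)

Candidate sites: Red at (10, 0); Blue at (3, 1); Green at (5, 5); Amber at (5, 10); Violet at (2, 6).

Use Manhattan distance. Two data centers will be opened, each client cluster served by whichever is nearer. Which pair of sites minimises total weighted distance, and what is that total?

{Red, Blue}, total 1286

Evaluate every pair (each demand assigned to the nearer of the two):
  {Red, Blue}: total = 1286
  {Red, Green}: total = 1432
  {Red, Amber}: total = 1471
  {Red, Violet}: total = 1508
  {Blue, Green}: total = 1882
  {Green, Amber}: total = 2081
  {Green, Violet}: total = 2128
  {Blue, Amber}: total = 2145
  {Blue, Violet}: total = 2152
  {Amber, Violet}: total = 2777
Best pair: {Red, Blue} with total 1286.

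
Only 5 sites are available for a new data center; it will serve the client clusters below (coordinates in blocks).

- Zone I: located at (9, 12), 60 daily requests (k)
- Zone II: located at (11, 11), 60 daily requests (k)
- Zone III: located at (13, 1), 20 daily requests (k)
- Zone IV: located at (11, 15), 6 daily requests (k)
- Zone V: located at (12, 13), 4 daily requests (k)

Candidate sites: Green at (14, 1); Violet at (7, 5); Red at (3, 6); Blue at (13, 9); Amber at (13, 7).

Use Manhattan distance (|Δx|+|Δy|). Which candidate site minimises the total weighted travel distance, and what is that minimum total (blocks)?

Blue, total 888 blocks

Total weighted distance at each candidate:
  Green (14, 1): total = 1918
  Violet (7, 5): total = 1476
  Red (3, 6): total = 1966
  Blue (13, 9): total = 888
  Amber (13, 7): total = 1108
Minimum is at Blue with total 888 blocks.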